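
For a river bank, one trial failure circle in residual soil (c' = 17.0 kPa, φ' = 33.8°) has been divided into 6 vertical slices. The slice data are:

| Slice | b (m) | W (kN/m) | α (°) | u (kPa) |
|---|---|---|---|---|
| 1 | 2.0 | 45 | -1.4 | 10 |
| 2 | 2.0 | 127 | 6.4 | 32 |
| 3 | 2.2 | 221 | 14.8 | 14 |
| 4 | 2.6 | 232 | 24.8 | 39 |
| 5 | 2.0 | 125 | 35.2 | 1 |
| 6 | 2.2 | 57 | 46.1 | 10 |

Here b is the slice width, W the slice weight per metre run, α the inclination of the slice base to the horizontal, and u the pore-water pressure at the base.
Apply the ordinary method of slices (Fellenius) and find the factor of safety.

Ordinary method of slices: FS = Σ[c'·Δl_i + (W_i cosα_i − u_i·Δl_i)·tanφ'] / Σ W_i sinα_i, with Δl_i = b_i / cosα_i.
Slice 1: Δl = 2.0/cos(-1.4°) = 2.001 m; N'_1 = 45·cos(-1.4°) − 10·2.001 = 25.0; c'Δl = 34.01; W sinα = -1.1
Slice 2: Δl = 2.0/cos6.4° = 2.013 m; N'_2 = 127·cos6.4° − 32·2.013 = 61.8; c'Δl = 34.21; W sinα = 14.2
Slice 3: Δl = 2.2/cos14.8° = 2.275 m; N'_3 = 221·cos14.8° − 14·2.275 = 181.8; c'Δl = 38.68; W sinα = 56.5
Slice 4: Δl = 2.6/cos24.8° = 2.864 m; N'_4 = 232·cos24.8° − 39·2.864 = 98.9; c'Δl = 48.69; W sinα = 97.3
Slice 5: Δl = 2.0/cos35.2° = 2.448 m; N'_5 = 125·cos35.2° − 1·2.448 = 99.7; c'Δl = 41.61; W sinα = 72.1
Slice 6: Δl = 2.2/cos46.1° = 3.173 m; N'_6 = 57·cos46.1° − 10·3.173 = 7.8; c'Δl = 53.94; W sinα = 41.1
Σc'Δl = 251.1 kN/m; ΣN' = 475.0 kN/m; ΣW sinα = 279.9 kN/m
Resisting = 251.1 + 475.0·tan33.8° = 251.1 + 318.0 = 569.1 kN/m
FS = 569.1 / 279.9 = 2.033

FS = 2.03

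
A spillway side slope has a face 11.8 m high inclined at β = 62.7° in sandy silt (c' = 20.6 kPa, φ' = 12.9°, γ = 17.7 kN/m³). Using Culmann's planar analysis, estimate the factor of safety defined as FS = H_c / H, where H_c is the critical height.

FS = 0.96

H_c = (4c'/γ) · sinβ cosφ' / [1 − cos(β − φ')]
    = (4·20.6/17.7) · sin62.7°·cos12.9° / [1 − cos49.8°]
    = 4.655 · 0.8662 / 0.3545 = 11.37 m
FS = H_c / H = 11.37 / 11.8 = 0.964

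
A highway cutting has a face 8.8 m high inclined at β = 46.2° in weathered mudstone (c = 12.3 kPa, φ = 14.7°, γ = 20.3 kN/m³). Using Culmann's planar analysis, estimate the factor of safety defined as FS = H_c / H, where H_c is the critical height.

FS = 1.30

H_c = (4c/γ) · sinβ cosφ / [1 − cos(β − φ)]
    = (4·12.3/20.3) · sin46.2°·cos14.7° / [1 − cos31.5°]
    = 2.424 · 0.6981 / 0.1474 = 11.48 m
FS = H_c / H = 11.48 / 8.8 = 1.305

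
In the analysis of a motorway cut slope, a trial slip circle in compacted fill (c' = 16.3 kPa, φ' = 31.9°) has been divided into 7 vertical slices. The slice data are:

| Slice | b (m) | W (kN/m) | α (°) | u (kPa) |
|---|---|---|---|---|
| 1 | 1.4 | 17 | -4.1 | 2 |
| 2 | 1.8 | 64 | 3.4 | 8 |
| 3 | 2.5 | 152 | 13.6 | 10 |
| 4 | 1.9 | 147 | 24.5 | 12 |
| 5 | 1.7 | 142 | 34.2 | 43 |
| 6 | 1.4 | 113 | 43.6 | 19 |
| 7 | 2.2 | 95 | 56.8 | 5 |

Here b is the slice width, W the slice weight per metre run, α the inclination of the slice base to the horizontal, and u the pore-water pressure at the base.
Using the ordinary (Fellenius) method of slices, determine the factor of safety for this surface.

FS = 1.51

Ordinary method of slices: FS = Σ[c'·Δl_i + (W_i cosα_i − u_i·Δl_i)·tanφ'] / Σ W_i sinα_i, with Δl_i = b_i / cosα_i.
Slice 1: Δl = 1.4/cos(-4.1°) = 1.404 m; N'_1 = 17·cos(-4.1°) − 2·1.404 = 14.1; c'Δl = 22.88; W sinα = -1.2
Slice 2: Δl = 1.8/cos3.4° = 1.803 m; N'_2 = 64·cos3.4° − 8·1.803 = 49.5; c'Δl = 29.39; W sinα = 3.8
Slice 3: Δl = 2.5/cos13.6° = 2.572 m; N'_3 = 152·cos13.6° − 10·2.572 = 122.0; c'Δl = 41.93; W sinα = 35.7
Slice 4: Δl = 1.9/cos24.5° = 2.088 m; N'_4 = 147·cos24.5° − 12·2.088 = 108.7; c'Δl = 34.03; W sinα = 61.0
Slice 5: Δl = 1.7/cos34.2° = 2.055 m; N'_5 = 142·cos34.2° − 43·2.055 = 29.1; c'Δl = 33.50; W sinα = 79.8
Slice 6: Δl = 1.4/cos43.6° = 1.933 m; N'_6 = 113·cos43.6° − 19·1.933 = 45.1; c'Δl = 31.51; W sinα = 77.9
Slice 7: Δl = 2.2/cos56.8° = 4.018 m; N'_7 = 95·cos56.8° − 5·4.018 = 31.9; c'Δl = 65.49; W sinα = 79.5
Σc'Δl = 258.7 kN/m; ΣN' = 400.4 kN/m; ΣW sinα = 336.5 kN/m
Resisting = 258.7 + 400.4·tan31.9° = 258.7 + 249.2 = 508.0 kN/m
FS = 508.0 / 336.5 = 1.510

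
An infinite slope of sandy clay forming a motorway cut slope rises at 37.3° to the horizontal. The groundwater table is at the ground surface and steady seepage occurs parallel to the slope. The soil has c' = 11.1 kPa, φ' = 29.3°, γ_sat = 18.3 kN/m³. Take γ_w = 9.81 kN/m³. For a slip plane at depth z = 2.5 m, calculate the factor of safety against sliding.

With seepage parallel to the slope and the water table at the surface, the effective normal stress on the slip plane uses the buoyant unit weight γ' = γ_sat − γ_w while the driving shear stress uses γ_sat:
FS = [c' + γ' z cos²β tanφ'] / [γ_sat z sinβ cosβ]
γ' = 18.3 − 9.81 = 8.49 kN/m³
Numerator = 11.1 + 8.49·2.5·cos²37.3°·tan29.3° = 11.1 + 8.49·2.5·0.6328·0.5612 = 18.637 kPa
Denominator = 18.3·2.5·sin37.3°·cos37.3° = 18.3·2.5·0.6060·0.7955 = 22.054 kPa
FS = 18.637 / 22.054 = 0.845

FS = 0.85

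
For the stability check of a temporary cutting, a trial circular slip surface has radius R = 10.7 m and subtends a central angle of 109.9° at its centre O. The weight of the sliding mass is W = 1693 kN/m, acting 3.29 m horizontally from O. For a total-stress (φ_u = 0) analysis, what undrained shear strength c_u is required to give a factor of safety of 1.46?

FS = c_u·L_a·R / (W·d), so c_u = FS·W·d / (L_a·R).
Arc length L_a = R·θ = 10.7·(109.9°·π/180) = 10.7·1.9181 = 20.52 m
c_u = 1.46·1693·3.29 / (20.52·10.7) = 8132.2 / 219.61 = 37.03 kPa

c_u = 37.0 kPa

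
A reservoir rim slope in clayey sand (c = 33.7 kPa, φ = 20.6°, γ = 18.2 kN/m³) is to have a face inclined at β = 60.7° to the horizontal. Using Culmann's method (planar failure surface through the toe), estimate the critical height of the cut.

H_c = 25.72 m

Culmann's analysis gives the critical failure plane at α_cr = (β + φ)/2 = (60.7 + 20.6)/2 = 40.7°, and the critical height
H_c = (4c/γ) · sinβ cosφ / [1 − cos(β − φ)]
    = (4·33.7/18.2) · sin60.7°·cos20.6° / [1 − cos(40.1°)]
    = 7.407 · 0.8721·0.9361 / [1 − 0.7649]
    = 7.407 · 0.8163 / 0.2351
    = 25.72 m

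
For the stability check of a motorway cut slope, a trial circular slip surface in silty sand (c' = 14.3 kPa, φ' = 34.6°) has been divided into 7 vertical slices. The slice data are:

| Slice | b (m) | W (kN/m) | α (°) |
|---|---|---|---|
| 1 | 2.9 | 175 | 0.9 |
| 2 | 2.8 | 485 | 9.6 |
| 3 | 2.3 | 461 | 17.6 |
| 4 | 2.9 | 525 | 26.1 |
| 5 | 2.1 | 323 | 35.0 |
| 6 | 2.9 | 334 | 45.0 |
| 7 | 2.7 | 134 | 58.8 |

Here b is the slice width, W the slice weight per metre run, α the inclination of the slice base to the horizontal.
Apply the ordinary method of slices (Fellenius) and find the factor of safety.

FS = 1.82

Ordinary method of slices: FS = Σ[c'·Δl_i + (W_i cosα_i)·tanφ'] / Σ W_i sinα_i, with Δl_i = b_i / cosα_i.
Slice 1: Δl = 2.9/cos0.9° = 2.900 m; N'_1 = 175·cos0.9° = 175.0; c'Δl = 41.48; W sinα = 2.7
Slice 2: Δl = 2.8/cos9.6° = 2.840 m; N'_2 = 485·cos9.6° = 478.2; c'Δl = 40.61; W sinα = 80.9
Slice 3: Δl = 2.3/cos17.6° = 2.413 m; N'_3 = 461·cos17.6° = 439.4; c'Δl = 34.51; W sinα = 139.4
Slice 4: Δl = 2.9/cos26.1° = 3.229 m; N'_4 = 525·cos26.1° = 471.5; c'Δl = 46.18; W sinα = 231.0
Slice 5: Δl = 2.1/cos35.0° = 2.564 m; N'_5 = 323·cos35.0° = 264.6; c'Δl = 36.66; W sinα = 185.3
Slice 6: Δl = 2.9/cos45.0° = 4.101 m; N'_6 = 334·cos45.0° = 236.2; c'Δl = 58.65; W sinα = 236.2
Slice 7: Δl = 2.7/cos58.8° = 5.212 m; N'_7 = 134·cos58.8° = 69.4; c'Δl = 74.53; W sinα = 114.6
Σc'Δl = 332.6 kN/m; ΣN' = 2134.2 kN/m; ΣW sinα = 990.0 kN/m
Resisting = 332.6 + 2134.2·tan34.6° = 332.6 + 1472.3 = 1804.9 kN/m
FS = 1804.9 / 990.0 = 1.823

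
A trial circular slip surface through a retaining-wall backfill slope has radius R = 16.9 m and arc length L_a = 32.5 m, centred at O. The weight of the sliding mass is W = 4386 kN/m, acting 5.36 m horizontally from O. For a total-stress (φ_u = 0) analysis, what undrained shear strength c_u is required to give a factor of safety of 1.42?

c_u = 60.8 kPa

FS = c_u·L_a·R / (W·d), so c_u = FS·W·d / (L_a·R).
c_u = 1.42·4386·5.36 / (32.50·16.9) = 33382.7 / 549.25 = 60.78 kPa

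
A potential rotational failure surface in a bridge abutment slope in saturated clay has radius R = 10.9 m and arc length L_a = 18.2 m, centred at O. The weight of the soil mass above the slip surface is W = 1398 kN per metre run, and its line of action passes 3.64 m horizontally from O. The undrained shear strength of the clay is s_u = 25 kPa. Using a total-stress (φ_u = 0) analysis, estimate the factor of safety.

FS = 0.97

Taking moments about the centre O, the resisting moment is provided by the undrained shear strength acting along the arc:
M_R = s_u·L_a·R = 25·18.20·10.9 = 4959.5 kN·m/m
M_D = W·d = 1398·3.64 = 5088.7 kN·m/m
FS = M_R / M_D = 4959.5 / 5088.7 = 0.975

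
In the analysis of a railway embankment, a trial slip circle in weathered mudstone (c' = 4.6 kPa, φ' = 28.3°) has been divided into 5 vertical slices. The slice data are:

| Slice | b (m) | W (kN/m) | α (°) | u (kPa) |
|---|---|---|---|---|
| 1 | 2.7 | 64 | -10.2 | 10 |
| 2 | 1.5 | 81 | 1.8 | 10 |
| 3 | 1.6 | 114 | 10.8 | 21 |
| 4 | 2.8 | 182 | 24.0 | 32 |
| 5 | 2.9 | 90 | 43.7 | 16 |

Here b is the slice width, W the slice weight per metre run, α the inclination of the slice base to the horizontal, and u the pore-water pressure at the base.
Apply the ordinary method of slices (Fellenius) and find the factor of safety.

FS = 1.30

Ordinary method of slices: FS = Σ[c'·Δl_i + (W_i cosα_i − u_i·Δl_i)·tanφ'] / Σ W_i sinα_i, with Δl_i = b_i / cosα_i.
Slice 1: Δl = 2.7/cos(-10.2°) = 2.743 m; N'_1 = 64·cos(-10.2°) − 10·2.743 = 35.6; c'Δl = 12.62; W sinα = -11.3
Slice 2: Δl = 1.5/cos1.8° = 1.501 m; N'_2 = 81·cos1.8° − 10·1.501 = 66.0; c'Δl = 6.90; W sinα = 2.5
Slice 3: Δl = 1.6/cos10.8° = 1.629 m; N'_3 = 114·cos10.8° − 21·1.629 = 77.8; c'Δl = 7.49; W sinα = 21.4
Slice 4: Δl = 2.8/cos24.0° = 3.065 m; N'_4 = 182·cos24.0° − 32·3.065 = 68.2; c'Δl = 14.10; W sinα = 74.0
Slice 5: Δl = 2.9/cos43.7° = 4.011 m; N'_5 = 90·cos43.7° − 16·4.011 = 0.9; c'Δl = 18.45; W sinα = 62.2
Σc'Δl = 59.6 kN/m; ΣN' = 248.4 kN/m; ΣW sinα = 148.8 kN/m
Resisting = 59.6 + 248.4·tan28.3° = 59.6 + 133.7 = 193.3 kN/m
FS = 193.3 / 148.8 = 1.299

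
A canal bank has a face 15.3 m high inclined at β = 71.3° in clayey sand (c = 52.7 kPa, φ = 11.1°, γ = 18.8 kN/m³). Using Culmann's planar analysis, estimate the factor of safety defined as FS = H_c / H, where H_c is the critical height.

FS = 1.35

H_c = (4c/γ) · sinβ cosφ / [1 − cos(β − φ)]
    = (4·52.7/18.8) · sin71.3°·cos11.1° / [1 − cos60.2°]
    = 11.213 · 0.9295 / 0.5030 = 20.72 m
FS = H_c / H = 20.72 / 15.3 = 1.354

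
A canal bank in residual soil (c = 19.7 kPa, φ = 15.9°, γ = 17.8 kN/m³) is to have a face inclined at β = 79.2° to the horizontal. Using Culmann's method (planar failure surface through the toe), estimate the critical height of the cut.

H_c = 7.59 m

Culmann's analysis gives the critical failure plane at α_cr = (β + φ)/2 = (79.2 + 15.9)/2 = 47.6°, and the critical height
H_c = (4c/γ) · sinβ cosφ / [1 − cos(β − φ)]
    = (4·19.7/17.8) · sin79.2°·cos15.9° / [1 − cos(63.3°)]
    = 4.427 · 0.9823·0.9617 / [1 − 0.4493]
    = 4.427 · 0.9447 / 0.5507
    = 7.59 m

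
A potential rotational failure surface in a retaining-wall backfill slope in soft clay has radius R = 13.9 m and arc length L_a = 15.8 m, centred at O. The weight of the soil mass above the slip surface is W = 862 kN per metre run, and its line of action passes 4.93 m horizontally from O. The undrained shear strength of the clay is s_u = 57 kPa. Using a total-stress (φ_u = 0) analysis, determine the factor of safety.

Taking moments about the centre O, the resisting moment is provided by the undrained shear strength acting along the arc:
M_R = s_u·L_a·R = 57·15.80·13.9 = 12518.3 kN·m/m
M_D = W·d = 862·4.93 = 4249.7 kN·m/m
FS = M_R / M_D = 12518.3 / 4249.7 = 2.946

FS = 2.95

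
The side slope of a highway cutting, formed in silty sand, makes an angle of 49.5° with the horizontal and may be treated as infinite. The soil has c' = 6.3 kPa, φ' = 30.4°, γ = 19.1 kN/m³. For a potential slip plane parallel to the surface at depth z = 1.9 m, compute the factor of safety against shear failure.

For an infinite slope with a slip plane parallel to the surface (no pore pressure): FS = [c' + γz cos²β tanφ'] / [γz sinβ cosβ].
γz = 19.1·1.9 = 36.29 kN/m²
Numerator = 6.3 + 36.29·cos²49.5°·tan30.4° = 6.3 + 36.29·0.4218·0.5867 = 15.280 kPa
Denominator = 36.29·sin49.5°·cos49.5° = 36.29·0.7604·0.6494 = 17.922 kPa
FS = 15.280 / 17.922 = 0.853

FS = 0.85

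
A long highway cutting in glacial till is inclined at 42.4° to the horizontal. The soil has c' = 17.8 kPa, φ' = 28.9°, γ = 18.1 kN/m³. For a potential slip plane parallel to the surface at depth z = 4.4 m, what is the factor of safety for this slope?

For an infinite slope with a slip plane parallel to the surface (no pore pressure): FS = [c' + γz cos²β tanφ'] / [γz sinβ cosβ].
γz = 18.1·4.4 = 79.64 kN/m²
Numerator = 17.8 + 79.64·cos²42.4°·tan28.9° = 17.8 + 79.64·0.5453·0.5520 = 41.774 kPa
Denominator = 79.64·sin42.4°·cos42.4° = 79.64·0.6743·0.7385 = 39.656 kPa
FS = 41.774 / 39.656 = 1.053

FS = 1.05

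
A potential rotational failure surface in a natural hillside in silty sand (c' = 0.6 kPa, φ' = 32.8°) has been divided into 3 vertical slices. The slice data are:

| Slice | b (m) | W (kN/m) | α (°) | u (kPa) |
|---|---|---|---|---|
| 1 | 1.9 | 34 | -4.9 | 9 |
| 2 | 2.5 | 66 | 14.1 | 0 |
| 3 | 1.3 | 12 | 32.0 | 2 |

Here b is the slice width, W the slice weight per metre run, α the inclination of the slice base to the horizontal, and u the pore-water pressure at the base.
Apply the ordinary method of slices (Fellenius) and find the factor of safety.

Ordinary method of slices: FS = Σ[c'·Δl_i + (W_i cosα_i − u_i·Δl_i)·tanφ'] / Σ W_i sinα_i, with Δl_i = b_i / cosα_i.
Slice 1: Δl = 1.9/cos(-4.9°) = 1.907 m; N'_1 = 34·cos(-4.9°) − 9·1.907 = 16.7; c'Δl = 1.14; W sinα = -2.9
Slice 2: Δl = 2.5/cos14.1° = 2.578 m; N'_2 = 66·cos14.1° − 0·2.578 = 64.0; c'Δl = 1.55; W sinα = 16.1
Slice 3: Δl = 1.3/cos32.0° = 1.533 m; N'_3 = 12·cos32.0° − 2·1.533 = 7.1; c'Δl = 0.92; W sinα = 6.4
Σc'Δl = 3.6 kN/m; ΣN' = 87.8 kN/m; ΣW sinα = 19.5 kN/m
Resisting = 3.6 + 87.8·tan32.8° = 3.6 + 56.6 = 60.2 kN/m
FS = 60.2 / 19.5 = 3.083

FS = 3.08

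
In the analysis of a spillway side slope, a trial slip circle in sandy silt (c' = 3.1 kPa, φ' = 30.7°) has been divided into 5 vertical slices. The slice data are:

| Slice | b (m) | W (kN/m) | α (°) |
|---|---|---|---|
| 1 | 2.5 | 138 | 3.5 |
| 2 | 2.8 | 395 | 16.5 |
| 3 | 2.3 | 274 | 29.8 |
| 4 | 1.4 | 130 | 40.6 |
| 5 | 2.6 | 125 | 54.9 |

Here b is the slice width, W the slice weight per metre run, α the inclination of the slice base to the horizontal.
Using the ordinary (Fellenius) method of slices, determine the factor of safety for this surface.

FS = 1.34

Ordinary method of slices: FS = Σ[c'·Δl_i + (W_i cosα_i)·tanφ'] / Σ W_i sinα_i, with Δl_i = b_i / cosα_i.
Slice 1: Δl = 2.5/cos3.5° = 2.505 m; N'_1 = 138·cos3.5° = 137.7; c'Δl = 7.76; W sinα = 8.4
Slice 2: Δl = 2.8/cos16.5° = 2.920 m; N'_2 = 395·cos16.5° = 378.7; c'Δl = 9.05; W sinα = 112.2
Slice 3: Δl = 2.3/cos29.8° = 2.650 m; N'_3 = 274·cos29.8° = 237.8; c'Δl = 8.22; W sinα = 136.2
Slice 4: Δl = 1.4/cos40.6° = 1.844 m; N'_4 = 130·cos40.6° = 98.7; c'Δl = 5.72; W sinα = 84.6
Slice 5: Δl = 2.6/cos54.9° = 4.522 m; N'_5 = 125·cos54.9° = 71.9; c'Δl = 14.02; W sinα = 102.3
Σc'Δl = 44.8 kN/m; ΣN' = 924.8 kN/m; ΣW sinα = 443.7 kN/m
Resisting = 44.8 + 924.8·tan30.7° = 44.8 + 549.1 = 593.9 kN/m
FS = 593.9 / 443.7 = 1.339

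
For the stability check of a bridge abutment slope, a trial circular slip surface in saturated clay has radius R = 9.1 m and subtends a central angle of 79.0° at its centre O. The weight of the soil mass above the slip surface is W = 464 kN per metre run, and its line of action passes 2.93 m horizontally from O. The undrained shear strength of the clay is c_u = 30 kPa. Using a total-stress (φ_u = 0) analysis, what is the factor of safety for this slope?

FS = 2.52

Taking moments about the centre O, the resisting moment is provided by the undrained shear strength acting along the arc:
Arc length L_a = R·θ = 9.1·(79.0°·π/180) = 9.1·1.3788 = 12.55 m
M_R = c_u·L_a·R = 30·12.55·9.1 = 3425.4 kN·m/m
M_D = W·d = 464·2.93 = 1359.5 kN·m/m
FS = M_R / M_D = 3425.4 / 1359.5 = 2.520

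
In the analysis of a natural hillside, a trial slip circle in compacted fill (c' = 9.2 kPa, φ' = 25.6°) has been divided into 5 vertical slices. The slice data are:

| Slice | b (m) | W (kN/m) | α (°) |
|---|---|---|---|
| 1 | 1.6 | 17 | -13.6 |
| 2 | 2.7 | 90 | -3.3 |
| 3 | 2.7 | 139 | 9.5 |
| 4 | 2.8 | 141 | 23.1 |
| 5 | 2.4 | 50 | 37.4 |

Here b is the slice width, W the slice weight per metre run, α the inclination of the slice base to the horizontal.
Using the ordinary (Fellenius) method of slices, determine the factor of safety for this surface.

FS = 3.21

Ordinary method of slices: FS = Σ[c'·Δl_i + (W_i cosα_i)·tanφ'] / Σ W_i sinα_i, with Δl_i = b_i / cosα_i.
Slice 1: Δl = 1.6/cos(-13.6°) = 1.646 m; N'_1 = 17·cos(-13.6°) = 16.5; c'Δl = 15.14; W sinα = -4.0
Slice 2: Δl = 2.7/cos(-3.3°) = 2.704 m; N'_2 = 90·cos(-3.3°) = 89.9; c'Δl = 24.88; W sinα = -5.2
Slice 3: Δl = 2.7/cos9.5° = 2.738 m; N'_3 = 139·cos9.5° = 137.1; c'Δl = 25.19; W sinα = 22.9
Slice 4: Δl = 2.8/cos23.1° = 3.044 m; N'_4 = 141·cos23.1° = 129.7; c'Δl = 28.01; W sinα = 55.3
Slice 5: Δl = 2.4/cos37.4° = 3.021 m; N'_5 = 50·cos37.4° = 39.7; c'Δl = 27.79; W sinα = 30.4
Σc'Δl = 121.0 kN/m; ΣN' = 412.9 kN/m; ΣW sinα = 99.5 kN/m
Resisting = 121.0 + 412.9·tan25.6° = 121.0 + 197.8 = 318.8 kN/m
FS = 318.8 / 99.5 = 3.206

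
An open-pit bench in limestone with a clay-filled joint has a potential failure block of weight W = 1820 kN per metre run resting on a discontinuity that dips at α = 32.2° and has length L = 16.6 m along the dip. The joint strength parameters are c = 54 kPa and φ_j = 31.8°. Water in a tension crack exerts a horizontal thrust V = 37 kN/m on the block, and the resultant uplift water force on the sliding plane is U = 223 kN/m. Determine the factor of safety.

Resolving the block weight along and normal to the plane and applying the Mohr–Coulomb strength on the joint:
N' = W cosα − U − V sinα = 1820·cos32.2° − 223 − 37·sin32.2° = 1297.4 kN/m
Driving force T = W sinα + V cosα = 1820·sin32.2° + 37·cos32.2° = 1001.1 kN/m
Resisting force R = c·L + N'·tanφ_j = 54·16.6 + 1297.4·tan31.8° = 896.4 + 804.4 = 1700.8 kN/m
FS = R / T = 1700.8 / 1001.1 = 1.699

FS = 1.70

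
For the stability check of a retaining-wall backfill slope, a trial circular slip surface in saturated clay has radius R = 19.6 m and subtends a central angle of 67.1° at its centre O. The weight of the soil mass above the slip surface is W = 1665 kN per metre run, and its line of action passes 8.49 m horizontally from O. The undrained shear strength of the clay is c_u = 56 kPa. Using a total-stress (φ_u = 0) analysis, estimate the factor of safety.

Taking moments about the centre O, the resisting moment is provided by the undrained shear strength acting along the arc:
Arc length L_a = R·θ = 19.6·(67.1°·π/180) = 19.6·1.1711 = 22.95 m
M_R = c_u·L_a·R = 56·22.95·19.6 = 25194.2 kN·m/m
M_D = W·d = 1665·8.49 = 14135.9 kN·m/m
FS = M_R / M_D = 25194.2 / 14135.9 = 1.782

FS = 1.78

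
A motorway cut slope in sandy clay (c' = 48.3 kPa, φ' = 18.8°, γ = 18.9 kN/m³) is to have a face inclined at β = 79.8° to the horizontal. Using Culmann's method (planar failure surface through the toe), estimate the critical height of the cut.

H_c = 18.49 m

Culmann's analysis gives the critical failure plane at α_cr = (β + φ')/2 = (79.8 + 18.8)/2 = 49.3°, and the critical height
H_c = (4c'/γ) · sinβ cosφ' / [1 − cos(β − φ')]
    = (4·48.3/18.9) · sin79.8°·cos18.8° / [1 − cos(61.0°)]
    = 10.222 · 0.9842·0.9466 / [1 − 0.4848]
    = 10.222 · 0.9317 / 0.5152
    = 18.49 m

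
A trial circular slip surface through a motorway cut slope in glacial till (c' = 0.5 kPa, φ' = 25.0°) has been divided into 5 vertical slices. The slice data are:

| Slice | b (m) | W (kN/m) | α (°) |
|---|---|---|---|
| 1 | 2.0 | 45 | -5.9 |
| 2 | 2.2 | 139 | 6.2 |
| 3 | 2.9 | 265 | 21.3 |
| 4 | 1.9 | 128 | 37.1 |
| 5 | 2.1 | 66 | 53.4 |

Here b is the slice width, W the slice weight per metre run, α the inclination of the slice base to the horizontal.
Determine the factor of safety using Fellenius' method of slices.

Ordinary method of slices: FS = Σ[c'·Δl_i + (W_i cosα_i)·tanφ'] / Σ W_i sinα_i, with Δl_i = b_i / cosα_i.
Slice 1: Δl = 2.0/cos(-5.9°) = 2.011 m; N'_1 = 45·cos(-5.9°) = 44.8; c'Δl = 1.01; W sinα = -4.6
Slice 2: Δl = 2.2/cos6.2° = 2.213 m; N'_2 = 139·cos6.2° = 138.2; c'Δl = 1.11; W sinα = 15.0
Slice 3: Δl = 2.9/cos21.3° = 3.113 m; N'_3 = 265·cos21.3° = 246.9; c'Δl = 1.56; W sinα = 96.3
Slice 4: Δl = 1.9/cos37.1° = 2.382 m; N'_4 = 128·cos37.1° = 102.1; c'Δl = 1.19; W sinα = 77.2
Slice 5: Δl = 2.1/cos53.4° = 3.522 m; N'_5 = 66·cos53.4° = 39.4; c'Δl = 1.76; W sinα = 53.0
Σc'Δl = 6.6 kN/m; ΣN' = 571.3 kN/m; ΣW sinα = 236.8 kN/m
Resisting = 6.6 + 571.3·tan25.0° = 6.6 + 266.4 = 273.0 kN/m
FS = 273.0 / 236.8 = 1.153

FS = 1.15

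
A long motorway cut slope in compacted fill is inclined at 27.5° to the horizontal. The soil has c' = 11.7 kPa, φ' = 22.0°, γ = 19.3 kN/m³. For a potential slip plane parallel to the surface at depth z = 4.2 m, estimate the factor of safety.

FS = 1.13

For an infinite slope with a slip plane parallel to the surface (no pore pressure): FS = [c' + γz cos²β tanφ'] / [γz sinβ cosβ].
γz = 19.3·4.2 = 81.06 kN/m²
Numerator = 11.7 + 81.06·cos²27.5°·tan22.0° = 11.7 + 81.06·0.7868·0.4040 = 37.468 kPa
Denominator = 81.06·sin27.5°·cos27.5° = 81.06·0.4617·0.8870 = 33.200 kPa
FS = 37.468 / 33.200 = 1.129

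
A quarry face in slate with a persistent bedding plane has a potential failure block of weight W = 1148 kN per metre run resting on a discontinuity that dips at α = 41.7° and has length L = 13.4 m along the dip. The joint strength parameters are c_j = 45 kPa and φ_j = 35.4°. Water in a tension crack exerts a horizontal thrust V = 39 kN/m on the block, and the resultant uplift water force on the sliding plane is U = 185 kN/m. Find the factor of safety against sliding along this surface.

Resolving the block weight along and normal to the plane and applying the Mohr–Coulomb strength on the joint:
N' = W cosα − U − V sinα = 1148·cos41.7° − 185 − 39·sin41.7° = 646.2 kN/m
Driving force T = W sinα + V cosα = 1148·sin41.7° + 39·cos41.7° = 792.8 kN/m
Resisting force R = c_j·L + N'·tanφ_j = 45·13.4 + 646.2·tan35.4° = 603.0 + 459.2 = 1062.2 kN/m
FS = R / T = 1062.2 / 792.8 = 1.340

FS = 1.34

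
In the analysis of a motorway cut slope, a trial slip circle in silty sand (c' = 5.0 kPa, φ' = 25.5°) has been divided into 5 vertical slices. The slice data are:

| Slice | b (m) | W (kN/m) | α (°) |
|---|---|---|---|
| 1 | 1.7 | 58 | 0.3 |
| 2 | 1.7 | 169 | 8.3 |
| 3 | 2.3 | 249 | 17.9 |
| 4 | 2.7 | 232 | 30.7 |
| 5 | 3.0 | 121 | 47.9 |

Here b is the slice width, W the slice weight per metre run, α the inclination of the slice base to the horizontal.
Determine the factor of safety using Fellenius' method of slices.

FS = 1.36

Ordinary method of slices: FS = Σ[c'·Δl_i + (W_i cosα_i)·tanφ'] / Σ W_i sinα_i, with Δl_i = b_i / cosα_i.
Slice 1: Δl = 1.7/cos0.3° = 1.700 m; N'_1 = 58·cos0.3° = 58.0; c'Δl = 8.50; W sinα = 0.3
Slice 2: Δl = 1.7/cos8.3° = 1.718 m; N'_2 = 169·cos8.3° = 167.2; c'Δl = 8.59; W sinα = 24.4
Slice 3: Δl = 2.3/cos17.9° = 2.417 m; N'_3 = 249·cos17.9° = 236.9; c'Δl = 12.08; W sinα = 76.5
Slice 4: Δl = 2.7/cos30.7° = 3.140 m; N'_4 = 232·cos30.7° = 199.5; c'Δl = 15.70; W sinα = 118.4
Slice 5: Δl = 3.0/cos47.9° = 4.475 m; N'_5 = 121·cos47.9° = 81.1; c'Δl = 22.37; W sinα = 89.8
Σc'Δl = 67.2 kN/m; ΣN' = 742.8 kN/m; ΣW sinα = 309.5 kN/m
Resisting = 67.2 + 742.8·tan25.5° = 67.2 + 354.3 = 421.5 kN/m
FS = 421.5 / 309.5 = 1.362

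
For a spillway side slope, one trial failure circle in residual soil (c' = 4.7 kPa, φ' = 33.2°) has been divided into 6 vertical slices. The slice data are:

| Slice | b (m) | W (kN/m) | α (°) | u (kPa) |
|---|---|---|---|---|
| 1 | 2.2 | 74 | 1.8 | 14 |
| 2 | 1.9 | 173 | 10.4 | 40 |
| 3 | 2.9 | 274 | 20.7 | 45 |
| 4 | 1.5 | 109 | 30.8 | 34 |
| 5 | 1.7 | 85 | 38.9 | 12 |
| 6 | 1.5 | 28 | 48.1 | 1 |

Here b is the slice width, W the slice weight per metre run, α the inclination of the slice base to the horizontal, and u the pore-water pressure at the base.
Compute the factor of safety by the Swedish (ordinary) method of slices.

Ordinary method of slices: FS = Σ[c'·Δl_i + (W_i cosα_i − u_i·Δl_i)·tanφ'] / Σ W_i sinα_i, with Δl_i = b_i / cosα_i.
Slice 1: Δl = 2.2/cos1.8° = 2.201 m; N'_1 = 74·cos1.8° − 14·2.201 = 43.1; c'Δl = 10.35; W sinα = 2.3
Slice 2: Δl = 1.9/cos10.4° = 1.932 m; N'_2 = 173·cos10.4° − 40·1.932 = 92.9; c'Δl = 9.08; W sinα = 31.2
Slice 3: Δl = 2.9/cos20.7° = 3.100 m; N'_3 = 274·cos20.7° − 45·3.100 = 116.8; c'Δl = 14.57; W sinα = 96.9
Slice 4: Δl = 1.5/cos30.8° = 1.746 m; N'_4 = 109·cos30.8° − 34·1.746 = 34.3; c'Δl = 8.21; W sinα = 55.8
Slice 5: Δl = 1.7/cos38.9° = 2.184 m; N'_5 = 85·cos38.9° − 12·2.184 = 39.9; c'Δl = 10.27; W sinα = 53.4
Slice 6: Δl = 1.5/cos48.1° = 2.246 m; N'_6 = 28·cos48.1° − 1·2.246 = 16.5; c'Δl = 10.56; W sinα = 20.8
Σc'Δl = 63.0 kN/m; ΣN' = 343.5 kN/m; ΣW sinα = 260.4 kN/m
Resisting = 63.0 + 343.5·tan33.2° = 63.0 + 224.8 = 287.8 kN/m
FS = 287.8 / 260.4 = 1.105

FS = 1.11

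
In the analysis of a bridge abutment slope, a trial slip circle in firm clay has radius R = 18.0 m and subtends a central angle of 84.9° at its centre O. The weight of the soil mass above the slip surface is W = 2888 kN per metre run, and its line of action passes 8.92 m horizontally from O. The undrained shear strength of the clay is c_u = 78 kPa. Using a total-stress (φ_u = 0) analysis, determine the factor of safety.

FS = 1.45

Taking moments about the centre O, the resisting moment is provided by the undrained shear strength acting along the arc:
Arc length L_a = R·θ = 18.0·(84.9°·π/180) = 18.0·1.4818 = 26.67 m
M_R = c_u·L_a·R = 78·26.67·18.0 = 37447.7 kN·m/m
M_D = W·d = 2888·8.92 = 25761.0 kN·m/m
FS = M_R / M_D = 37447.7 / 25761.0 = 1.454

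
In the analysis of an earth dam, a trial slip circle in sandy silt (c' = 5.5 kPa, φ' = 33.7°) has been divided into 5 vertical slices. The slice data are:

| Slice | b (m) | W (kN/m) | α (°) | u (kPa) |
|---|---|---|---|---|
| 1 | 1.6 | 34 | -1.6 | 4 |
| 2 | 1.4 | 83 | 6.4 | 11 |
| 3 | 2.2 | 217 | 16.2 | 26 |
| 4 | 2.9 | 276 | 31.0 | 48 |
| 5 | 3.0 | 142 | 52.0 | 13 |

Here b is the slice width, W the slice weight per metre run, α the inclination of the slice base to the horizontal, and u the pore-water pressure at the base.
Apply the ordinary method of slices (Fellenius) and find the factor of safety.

FS = 0.94

Ordinary method of slices: FS = Σ[c'·Δl_i + (W_i cosα_i − u_i·Δl_i)·tanφ'] / Σ W_i sinα_i, with Δl_i = b_i / cosα_i.
Slice 1: Δl = 1.6/cos(-1.6°) = 1.601 m; N'_1 = 34·cos(-1.6°) − 4·1.601 = 27.6; c'Δl = 8.80; W sinα = -0.9
Slice 2: Δl = 1.4/cos6.4° = 1.409 m; N'_2 = 83·cos6.4° − 11·1.409 = 67.0; c'Δl = 7.75; W sinα = 9.3
Slice 3: Δl = 2.2/cos16.2° = 2.291 m; N'_3 = 217·cos16.2° − 26·2.291 = 148.8; c'Δl = 12.60; W sinα = 60.5
Slice 4: Δl = 2.9/cos31.0° = 3.383 m; N'_4 = 276·cos31.0° − 48·3.383 = 74.2; c'Δl = 18.61; W sinα = 142.2
Slice 5: Δl = 3.0/cos52.0° = 4.873 m; N'_5 = 142·cos52.0° − 13·4.873 = 24.1; c'Δl = 26.80; W sinα = 111.9
Σc'Δl = 74.6 kN/m; ΣN' = 341.6 kN/m; ΣW sinα = 322.9 kN/m
Resisting = 74.6 + 341.6·tan33.7° = 74.6 + 227.9 = 302.4 kN/m
FS = 302.4 / 322.9 = 0.937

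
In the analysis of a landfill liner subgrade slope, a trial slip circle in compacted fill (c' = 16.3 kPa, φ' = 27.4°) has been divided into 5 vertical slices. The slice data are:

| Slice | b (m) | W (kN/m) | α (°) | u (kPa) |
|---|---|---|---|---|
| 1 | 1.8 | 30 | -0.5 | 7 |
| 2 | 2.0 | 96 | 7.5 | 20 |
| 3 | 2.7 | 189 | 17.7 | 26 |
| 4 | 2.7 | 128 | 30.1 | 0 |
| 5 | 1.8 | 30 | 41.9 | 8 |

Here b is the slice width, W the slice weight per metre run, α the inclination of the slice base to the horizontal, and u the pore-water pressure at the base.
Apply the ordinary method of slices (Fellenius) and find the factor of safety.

FS = 2.27

Ordinary method of slices: FS = Σ[c'·Δl_i + (W_i cosα_i − u_i·Δl_i)·tanφ'] / Σ W_i sinα_i, with Δl_i = b_i / cosα_i.
Slice 1: Δl = 1.8/cos(-0.5°) = 1.800 m; N'_1 = 30·cos(-0.5°) − 7·1.800 = 17.4; c'Δl = 29.34; W sinα = -0.3
Slice 2: Δl = 2.0/cos7.5° = 2.017 m; N'_2 = 96·cos7.5° − 20·2.017 = 54.8; c'Δl = 32.88; W sinα = 12.5
Slice 3: Δl = 2.7/cos17.7° = 2.834 m; N'_3 = 189·cos17.7° − 26·2.834 = 106.4; c'Δl = 46.20; W sinα = 57.5
Slice 4: Δl = 2.7/cos30.1° = 3.121 m; N'_4 = 128·cos30.1° − 0·3.121 = 110.7; c'Δl = 50.87; W sinα = 64.2
Slice 5: Δl = 1.8/cos41.9° = 2.418 m; N'_5 = 30·cos41.9° − 8·2.418 = 3.0; c'Δl = 39.42; W sinα = 20.0
Σc'Δl = 198.7 kN/m; ΣN' = 292.3 kN/m; ΣW sinα = 154.0 kN/m
Resisting = 198.7 + 292.3·tan27.4° = 198.7 + 151.5 = 350.2 kN/m
FS = 350.2 / 154.0 = 2.275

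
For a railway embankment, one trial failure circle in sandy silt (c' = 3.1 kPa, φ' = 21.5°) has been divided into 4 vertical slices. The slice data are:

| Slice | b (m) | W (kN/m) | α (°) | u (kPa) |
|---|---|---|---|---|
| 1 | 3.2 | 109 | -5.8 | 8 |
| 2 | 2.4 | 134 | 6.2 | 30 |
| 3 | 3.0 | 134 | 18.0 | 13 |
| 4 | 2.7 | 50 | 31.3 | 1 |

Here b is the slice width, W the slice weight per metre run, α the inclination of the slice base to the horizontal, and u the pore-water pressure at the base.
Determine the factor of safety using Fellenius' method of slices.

Ordinary method of slices: FS = Σ[c'·Δl_i + (W_i cosα_i − u_i·Δl_i)·tanφ'] / Σ W_i sinα_i, with Δl_i = b_i / cosα_i.
Slice 1: Δl = 3.2/cos(-5.8°) = 3.216 m; N'_1 = 109·cos(-5.8°) − 8·3.216 = 82.7; c'Δl = 9.97; W sinα = -11.0
Slice 2: Δl = 2.4/cos6.2° = 2.414 m; N'_2 = 134·cos6.2° − 30·2.414 = 60.8; c'Δl = 7.48; W sinα = 14.5
Slice 3: Δl = 3.0/cos18.0° = 3.154 m; N'_3 = 134·cos18.0° − 13·3.154 = 86.4; c'Δl = 9.78; W sinα = 41.4
Slice 4: Δl = 2.7/cos31.3° = 3.160 m; N'_4 = 50·cos31.3° − 1·3.160 = 39.6; c'Δl = 9.80; W sinα = 26.0
Σc'Δl = 37.0 kN/m; ΣN' = 269.5 kN/m; ΣW sinα = 70.8 kN/m
Resisting = 37.0 + 269.5·tan21.5° = 37.0 + 106.2 = 143.2 kN/m
FS = 143.2 / 70.8 = 2.021

FS = 2.02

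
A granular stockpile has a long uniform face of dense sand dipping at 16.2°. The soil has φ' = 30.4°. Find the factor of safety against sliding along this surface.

FS = 2.02

For a dry cohesionless infinite slope the factor of safety is FS = tanφ' / tanβ.
FS = tan30.4° / tan16.2° = 0.5867 / 0.2905 = 2.019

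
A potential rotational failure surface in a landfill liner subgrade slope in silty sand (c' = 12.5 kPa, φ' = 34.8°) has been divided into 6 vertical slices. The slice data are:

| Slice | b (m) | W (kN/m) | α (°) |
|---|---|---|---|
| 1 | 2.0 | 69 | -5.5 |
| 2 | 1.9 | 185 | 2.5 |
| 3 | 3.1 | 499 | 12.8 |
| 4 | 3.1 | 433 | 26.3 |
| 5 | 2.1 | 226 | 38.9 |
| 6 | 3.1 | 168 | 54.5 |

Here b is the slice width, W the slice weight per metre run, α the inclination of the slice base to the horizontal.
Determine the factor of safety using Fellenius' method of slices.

Ordinary method of slices: FS = Σ[c'·Δl_i + (W_i cosα_i)·tanφ'] / Σ W_i sinα_i, with Δl_i = b_i / cosα_i.
Slice 1: Δl = 2.0/cos(-5.5°) = 2.009 m; N'_1 = 69·cos(-5.5°) = 68.7; c'Δl = 25.12; W sinα = -6.6
Slice 2: Δl = 1.9/cos2.5° = 1.902 m; N'_2 = 185·cos2.5° = 184.8; c'Δl = 23.77; W sinα = 8.1
Slice 3: Δl = 3.1/cos12.8° = 3.179 m; N'_3 = 499·cos12.8° = 486.6; c'Δl = 39.74; W sinα = 110.6
Slice 4: Δl = 3.1/cos26.3° = 3.458 m; N'_4 = 433·cos26.3° = 388.2; c'Δl = 43.22; W sinα = 191.8
Slice 5: Δl = 2.1/cos38.9° = 2.698 m; N'_5 = 226·cos38.9° = 175.9; c'Δl = 33.73; W sinα = 141.9
Slice 6: Δl = 3.1/cos54.5° = 5.338 m; N'_6 = 168·cos54.5° = 97.6; c'Δl = 66.73; W sinα = 136.8
Σc'Δl = 232.3 kN/m; ΣN' = 1401.7 kN/m; ΣW sinα = 582.5 kN/m
Resisting = 232.3 + 1401.7·tan34.8° = 232.3 + 974.2 = 1206.5 kN/m
FS = 1206.5 / 582.5 = 2.071

FS = 2.07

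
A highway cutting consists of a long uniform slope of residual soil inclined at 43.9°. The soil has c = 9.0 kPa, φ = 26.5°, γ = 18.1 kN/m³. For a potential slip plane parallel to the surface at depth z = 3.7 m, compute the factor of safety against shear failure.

For an infinite slope with a slip plane parallel to the surface (no pore pressure): FS = [c + γz cos²β tanφ] / [γz sinβ cosβ].
γz = 18.1·3.7 = 66.97 kN/m²
Numerator = 9.0 + 66.97·cos²43.9°·tan26.5° = 9.0 + 66.97·0.5192·0.4986 = 26.336 kPa
Denominator = 66.97·sin43.9°·cos43.9° = 66.97·0.6934·0.7206 = 33.460 kPa
FS = 26.336 / 33.460 = 0.787

FS = 0.79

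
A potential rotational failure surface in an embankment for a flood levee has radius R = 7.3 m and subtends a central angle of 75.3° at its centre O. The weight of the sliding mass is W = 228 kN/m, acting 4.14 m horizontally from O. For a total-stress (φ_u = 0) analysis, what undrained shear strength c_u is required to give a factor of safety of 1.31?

c_u = 17.7 kPa

FS = c_u·L_a·R / (W·d), so c_u = FS·W·d / (L_a·R).
Arc length L_a = R·θ = 7.3·(75.3°·π/180) = 7.3·1.3142 = 9.59 m
c_u = 1.31·228·4.14 / (9.59·7.3) = 1236.5 / 70.04 = 17.66 kPa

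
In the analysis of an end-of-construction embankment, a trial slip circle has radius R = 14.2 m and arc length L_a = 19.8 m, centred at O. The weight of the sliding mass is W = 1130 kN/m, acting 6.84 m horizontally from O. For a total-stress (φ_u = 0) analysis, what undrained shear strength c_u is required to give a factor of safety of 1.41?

FS = c_u·L_a·R / (W·d), so c_u = FS·W·d / (L_a·R).
c_u = 1.41·1130·6.84 / (19.80·14.2) = 10898.2 / 281.16 = 38.76 kPa

c_u = 38.8 kPa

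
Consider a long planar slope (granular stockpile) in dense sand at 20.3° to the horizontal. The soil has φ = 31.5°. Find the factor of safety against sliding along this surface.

FS = 1.66

For a dry cohesionless infinite slope the factor of safety is FS = tanφ / tanβ.
FS = tan31.5° / tan20.3° = 0.6128 / 0.3699 = 1.657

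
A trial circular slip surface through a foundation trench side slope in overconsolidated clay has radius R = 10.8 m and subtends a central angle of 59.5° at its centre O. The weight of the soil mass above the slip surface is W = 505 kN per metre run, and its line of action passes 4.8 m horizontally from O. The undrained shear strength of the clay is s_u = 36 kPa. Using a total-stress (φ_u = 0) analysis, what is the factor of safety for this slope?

FS = 1.80

Taking moments about the centre O, the resisting moment is provided by the undrained shear strength acting along the arc:
Arc length L_a = R·θ = 10.8·(59.5°·π/180) = 10.8·1.0385 = 11.22 m
M_R = s_u·L_a·R = 36·11.22·10.8 = 4360.6 kN·m/m
M_D = W·d = 505·4.8 = 2424.0 kN·m/m
FS = M_R / M_D = 4360.6 / 2424.0 = 1.799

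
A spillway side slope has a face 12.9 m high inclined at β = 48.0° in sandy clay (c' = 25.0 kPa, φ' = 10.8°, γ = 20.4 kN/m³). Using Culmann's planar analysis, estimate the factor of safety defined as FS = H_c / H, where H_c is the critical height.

FS = 1.36

H_c = (4c'/γ) · sinβ cosφ' / [1 − cos(β − φ')]
    = (4·25.0/20.4) · sin48.0°·cos10.8° / [1 − cos37.2°]
    = 4.902 · 0.7300 / 0.2035 = 17.59 m
FS = H_c / H = 17.59 / 12.9 = 1.363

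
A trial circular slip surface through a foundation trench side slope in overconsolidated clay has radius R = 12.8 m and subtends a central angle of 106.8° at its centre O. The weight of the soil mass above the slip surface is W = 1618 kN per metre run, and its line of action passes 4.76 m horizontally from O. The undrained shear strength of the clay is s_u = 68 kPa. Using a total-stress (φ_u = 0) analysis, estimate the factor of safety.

Taking moments about the centre O, the resisting moment is provided by the undrained shear strength acting along the arc:
Arc length L_a = R·θ = 12.8·(106.8°·π/180) = 12.8·1.8640 = 23.86 m
M_R = s_u·L_a·R = 68·23.86·12.8 = 20767.2 kN·m/m
M_D = W·d = 1618·4.76 = 7701.7 kN·m/m
FS = M_R / M_D = 20767.2 / 7701.7 = 2.696

FS = 2.70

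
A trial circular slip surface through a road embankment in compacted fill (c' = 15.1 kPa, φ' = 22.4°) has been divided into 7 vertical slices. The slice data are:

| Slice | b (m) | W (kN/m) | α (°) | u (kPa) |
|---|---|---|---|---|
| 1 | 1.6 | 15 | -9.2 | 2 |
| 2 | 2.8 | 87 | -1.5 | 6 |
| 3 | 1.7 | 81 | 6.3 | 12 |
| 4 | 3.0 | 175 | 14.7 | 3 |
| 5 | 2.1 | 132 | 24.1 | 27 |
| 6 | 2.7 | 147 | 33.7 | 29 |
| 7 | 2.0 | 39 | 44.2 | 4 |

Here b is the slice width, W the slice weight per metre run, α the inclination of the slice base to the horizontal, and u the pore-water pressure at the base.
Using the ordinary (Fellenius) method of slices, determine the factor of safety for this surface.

FS = 2.05

Ordinary method of slices: FS = Σ[c'·Δl_i + (W_i cosα_i − u_i·Δl_i)·tanφ'] / Σ W_i sinα_i, with Δl_i = b_i / cosα_i.
Slice 1: Δl = 1.6/cos(-9.2°) = 1.621 m; N'_1 = 15·cos(-9.2°) − 2·1.621 = 11.6; c'Δl = 24.47; W sinα = -2.4
Slice 2: Δl = 2.8/cos(-1.5°) = 2.801 m; N'_2 = 87·cos(-1.5°) − 6·2.801 = 70.2; c'Δl = 42.29; W sinα = -2.3
Slice 3: Δl = 1.7/cos6.3° = 1.710 m; N'_3 = 81·cos6.3° − 12·1.710 = 60.0; c'Δl = 25.83; W sinα = 8.9
Slice 4: Δl = 3.0/cos14.7° = 3.102 m; N'_4 = 175·cos14.7° − 3·3.102 = 160.0; c'Δl = 46.83; W sinα = 44.4
Slice 5: Δl = 2.1/cos24.1° = 2.301 m; N'_5 = 132·cos24.1° − 27·2.301 = 58.4; c'Δl = 34.74; W sinα = 53.9
Slice 6: Δl = 2.7/cos33.7° = 3.245 m; N'_6 = 147·cos33.7° − 29·3.245 = 28.2; c'Δl = 49.01; W sinα = 81.6
Slice 7: Δl = 2.0/cos44.2° = 2.790 m; N'_7 = 39·cos44.2° − 4·2.790 = 16.8; c'Δl = 42.13; W sinα = 27.2
Σc'Δl = 265.3 kN/m; ΣN' = 405.0 kN/m; ΣW sinα = 211.3 kN/m
Resisting = 265.3 + 405.0·tan22.4° = 265.3 + 166.9 = 432.2 kN/m
FS = 432.2 / 211.3 = 2.046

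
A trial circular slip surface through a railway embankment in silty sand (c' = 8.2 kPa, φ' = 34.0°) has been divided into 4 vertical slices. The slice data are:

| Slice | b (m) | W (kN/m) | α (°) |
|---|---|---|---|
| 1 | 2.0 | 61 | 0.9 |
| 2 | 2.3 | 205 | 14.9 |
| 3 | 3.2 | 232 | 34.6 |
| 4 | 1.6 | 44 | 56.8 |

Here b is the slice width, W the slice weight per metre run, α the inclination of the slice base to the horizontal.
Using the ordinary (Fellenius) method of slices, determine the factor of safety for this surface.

FS = 1.85

Ordinary method of slices: FS = Σ[c'·Δl_i + (W_i cosα_i)·tanφ'] / Σ W_i sinα_i, with Δl_i = b_i / cosα_i.
Slice 1: Δl = 2.0/cos0.9° = 2.000 m; N'_1 = 61·cos0.9° = 61.0; c'Δl = 16.40; W sinα = 1.0
Slice 2: Δl = 2.3/cos14.9° = 2.380 m; N'_2 = 205·cos14.9° = 198.1; c'Δl = 19.52; W sinα = 52.7
Slice 3: Δl = 3.2/cos34.6° = 3.888 m; N'_3 = 232·cos34.6° = 191.0; c'Δl = 31.88; W sinα = 131.7
Slice 4: Δl = 1.6/cos56.8° = 2.922 m; N'_4 = 44·cos56.8° = 24.1; c'Δl = 23.96; W sinα = 36.8
Σc'Δl = 91.8 kN/m; ΣN' = 474.2 kN/m; ΣW sinα = 222.2 kN/m
Resisting = 91.8 + 474.2·tan34.0° = 91.8 + 319.8 = 411.6 kN/m
FS = 411.6 / 222.2 = 1.852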